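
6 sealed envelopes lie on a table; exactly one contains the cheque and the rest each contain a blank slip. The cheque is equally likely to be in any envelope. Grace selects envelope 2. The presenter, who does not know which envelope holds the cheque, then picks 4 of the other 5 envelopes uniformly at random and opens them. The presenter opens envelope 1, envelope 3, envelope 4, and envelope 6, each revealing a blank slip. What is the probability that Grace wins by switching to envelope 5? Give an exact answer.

1/2

Condition on the true location of the cheque.
If it is in any of envelopes 1, 3, 4, and 6 (prior 1/6 each): that envelope was opened and seen not to hold the prize — ruled out; weight (1/6)·0 = 0 each.
If it is in either of envelopes 2 and 5 (prior 1/6 each): the presenter picks exactly this set with probability 1/5 regardless, and none is the prize; weight (1/6)·(1/5) = 1/30 each.
The weights sum to 1/15.
So P(the cheque in envelope 5 | the presenter opened envelope 1, envelope 3, envelope 4, and envelope 6) = (1/30) / (1/15) = 1/2.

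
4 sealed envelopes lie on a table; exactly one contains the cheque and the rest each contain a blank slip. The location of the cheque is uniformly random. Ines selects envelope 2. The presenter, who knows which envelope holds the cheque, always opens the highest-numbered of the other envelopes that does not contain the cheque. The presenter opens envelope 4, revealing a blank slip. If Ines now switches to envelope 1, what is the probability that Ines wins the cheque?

1/3

Apply Bayes' rule, conditioning on where the cheque actually is.
If it is in any of envelopes 1, 2, and 3 (prior 1/4 each): envelope 4 is the highest-numbered option available, probability 1; weight (1/4)·1 = 1/4 each.
If it is in envelope 4 (prior 1/4): the presenter opened envelope 4, so this case is ruled out; weight (1/4)·0 = 0.
The weights sum to 3/4.
So P(the cheque in envelope 1 | the presenter opened envelope 4) = (1/4) / (3/4) = 1/3.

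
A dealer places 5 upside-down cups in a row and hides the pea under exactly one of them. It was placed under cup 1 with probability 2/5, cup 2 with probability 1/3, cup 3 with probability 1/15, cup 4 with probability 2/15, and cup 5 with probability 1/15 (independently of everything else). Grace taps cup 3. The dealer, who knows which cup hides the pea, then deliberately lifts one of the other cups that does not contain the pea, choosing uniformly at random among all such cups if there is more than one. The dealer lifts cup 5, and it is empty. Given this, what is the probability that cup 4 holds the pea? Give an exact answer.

Apply Bayes' rule, conditioning on where the pea actually is.
If it is under cup 1 (prior 2/5): the dealer has 3 equally likely choices, so probability 1/3; weight (2/5)·(1/3) = 2/15.
If it is under cup 2 (prior 1/3): the dealer has 3 equally likely choices, so probability 1/3; weight (1/3)·(1/3) = 1/9.
If it is under cup 3 (prior 1/15): the dealer has 4 equally likely choices, so probability 1/4; weight (1/15)·(1/4) = 1/60.
If it is under cup 4 (prior 2/15): the dealer has 3 equally likely choices, so probability 1/3; weight (2/15)·(1/3) = 2/45.
If it is under cup 5 (prior 1/15): the dealer opened cup 5, so this case is ruled out; weight (1/15)·0 = 0.
The weights sum to 11/36.
So P(the pea under cup 4 | the dealer opened cup 5) = (2/45) / (11/36) = 8/55.

8/55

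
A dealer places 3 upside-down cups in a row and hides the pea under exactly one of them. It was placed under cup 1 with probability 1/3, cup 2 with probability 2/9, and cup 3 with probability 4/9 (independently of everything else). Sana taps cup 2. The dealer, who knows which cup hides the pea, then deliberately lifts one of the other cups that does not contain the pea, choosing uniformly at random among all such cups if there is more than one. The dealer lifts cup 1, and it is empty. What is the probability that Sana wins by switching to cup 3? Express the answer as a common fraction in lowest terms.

Apply Bayes' rule, conditioning on where the pea actually is.
If it is under cup 1 (prior 1/3): the dealer opened cup 1, so this case is ruled out; weight (1/3)·0 = 0.
If it is under cup 2 (prior 2/9): the dealer has 2 equally likely choices, so probability 1/2; weight (2/9)·(1/2) = 1/9.
If it is under cup 3 (prior 4/9): the dealer has no choice, probability 1; weight (4/9)·1 = 4/9.
The weights sum to 5/9.
So P(the pea under cup 3 | the dealer opened cup 1) = (4/9) / (5/9) = 4/5.

4/5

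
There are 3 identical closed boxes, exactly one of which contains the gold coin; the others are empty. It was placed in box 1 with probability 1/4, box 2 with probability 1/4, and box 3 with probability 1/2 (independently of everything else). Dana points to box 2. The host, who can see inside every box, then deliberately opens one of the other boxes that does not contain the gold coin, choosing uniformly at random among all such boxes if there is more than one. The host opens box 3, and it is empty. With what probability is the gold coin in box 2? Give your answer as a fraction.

Apply Bayes' rule, conditioning on where the gold coin actually is.
If it is in box 1 (prior 1/4): the host has no choice, probability 1; weight (1/4)·1 = 1/4.
If it is in box 2 (prior 1/4): the host has 2 equally likely choices, so probability 1/2; weight (1/4)·(1/2) = 1/8.
If it is in box 3 (prior 1/2): the host opened box 3, so this case is ruled out; weight (1/2)·0 = 0.
The weights sum to 3/8.
So P(the gold coin in box 2 | the host opened box 3) = (1/8) / (3/8) = 1/3.

1/3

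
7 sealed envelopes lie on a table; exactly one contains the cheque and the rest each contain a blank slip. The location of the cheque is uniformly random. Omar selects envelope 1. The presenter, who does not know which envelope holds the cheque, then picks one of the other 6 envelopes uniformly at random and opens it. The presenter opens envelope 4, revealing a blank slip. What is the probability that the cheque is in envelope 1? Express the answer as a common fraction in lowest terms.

1/6

Apply Bayes' rule, conditioning on where the cheque actually is.
If it is in any of envelopes 1, 2, 3, 5, 6, and 7 (prior 1/7 each): the presenter picks envelope 4 with probability 1/6 regardless, and it is not the prize; weight (1/7)·(1/6) = 1/42 each.
If it is in envelope 4 (prior 1/7): the presenter opened envelope 4, so this case is ruled out; weight (1/7)·0 = 0.
The weights sum to 1/7.
So P(the cheque in envelope 1 | the presenter opened envelope 4) = (1/42) / (1/7) = 1/6.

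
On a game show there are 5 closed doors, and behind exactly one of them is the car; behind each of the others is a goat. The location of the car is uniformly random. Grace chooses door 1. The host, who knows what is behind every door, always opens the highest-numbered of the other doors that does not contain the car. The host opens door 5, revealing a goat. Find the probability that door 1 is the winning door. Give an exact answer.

Consider each possible location of the car in turn.
If it is behind any of doors 1, 2, 3, and 4 (prior 1/5 each): door 5 is the highest-numbered option available, probability 1; weight (1/5)·1 = 1/5 each.
If it is behind door 5 (prior 1/5): the host opened door 5, so this case is ruled out; weight (1/5)·0 = 0.
The weights sum to 4/5.
So P(the car behind door 1 | the host opened door 5) = (1/5) / (4/5) = 1/4.

1/4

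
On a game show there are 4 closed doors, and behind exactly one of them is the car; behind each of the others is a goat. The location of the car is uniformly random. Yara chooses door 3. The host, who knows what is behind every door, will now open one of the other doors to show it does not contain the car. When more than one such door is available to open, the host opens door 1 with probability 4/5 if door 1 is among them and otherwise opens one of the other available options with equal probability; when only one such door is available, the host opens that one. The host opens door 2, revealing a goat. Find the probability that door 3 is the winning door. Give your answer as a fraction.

Consider each possible location of the car in turn.
If it is behind door 1 (prior 1/4): door 1 holds the prize so is unavailable; the host chooses uniformly among the 2 others, probability 1/2; weight (1/4)·(1/2) = 1/8.
If it is behind door 2 (prior 1/4): the host opened door 2, so this case is ruled out; weight (1/4)·0 = 0.
If it is behind door 3 (prior 1/4): door 1 is available but not opened; door 2 gets probability (1 − 4/5)/2 = 1/10; weight (1/4)·(1/10) = 1/40.
If it is behind door 4 (prior 1/4): door 1 is available but not opened, probability 1/5; weight (1/4)·(1/5) = 1/20.
The weights sum to 1/5.
So P(the car behind door 3 | the host opened door 2) = (1/40) / (1/5) = 1/8.

1/8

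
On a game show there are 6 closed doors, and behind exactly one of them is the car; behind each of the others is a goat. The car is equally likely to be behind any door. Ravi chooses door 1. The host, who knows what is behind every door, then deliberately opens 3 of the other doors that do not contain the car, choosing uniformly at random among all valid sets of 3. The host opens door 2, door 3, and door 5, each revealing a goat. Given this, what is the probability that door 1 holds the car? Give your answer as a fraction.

Consider each possible location of the car in turn.
If it is behind door 1 (prior 1/6): the host has 10 equally likely choices, so probability 1/10; weight (1/6)·(1/10) = 1/60.
If it is behind any of doors 2, 3, and 5 (prior 1/6 each): that door was opened and seen not to hold the prize — ruled out; weight (1/6)·0 = 0 each.
If it is behind either of doors 4 and 6 (prior 1/6 each): the host has 4 equally likely choices, so probability 1/4; weight (1/6)·(1/4) = 1/24 each.
The weights sum to 1/10.
So P(the car behind door 1 | the host opened door 2, door 3, and door 5) = (1/60) / (1/10) = 1/6.

1/6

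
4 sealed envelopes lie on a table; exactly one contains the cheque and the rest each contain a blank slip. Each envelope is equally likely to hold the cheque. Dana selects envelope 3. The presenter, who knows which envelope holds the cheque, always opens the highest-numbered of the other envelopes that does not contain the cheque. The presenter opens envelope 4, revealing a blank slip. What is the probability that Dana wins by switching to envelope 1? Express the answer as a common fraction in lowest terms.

Apply Bayes' rule, conditioning on where the cheque actually is.
If it is in any of envelopes 1, 2, and 3 (prior 1/4 each): envelope 4 is the highest-numbered option available, probability 1; weight (1/4)·1 = 1/4 each.
If it is in envelope 4 (prior 1/4): the presenter opened envelope 4, so this case is ruled out; weight (1/4)·0 = 0.
The weights sum to 3/4.
So P(the cheque in envelope 1 | the presenter opened envelope 4) = (1/4) / (3/4) = 1/3.

1/3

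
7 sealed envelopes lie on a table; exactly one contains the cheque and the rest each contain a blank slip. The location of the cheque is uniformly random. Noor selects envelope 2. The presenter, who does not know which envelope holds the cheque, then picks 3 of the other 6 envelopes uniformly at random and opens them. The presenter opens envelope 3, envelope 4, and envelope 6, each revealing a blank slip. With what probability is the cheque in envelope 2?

Condition on the true location of the cheque.
If it is in any of envelopes 1, 2, 5, and 7 (prior 1/7 each): the presenter picks exactly this set with probability 1/20 regardless, and none is the prize; weight (1/7)·(1/20) = 1/140 each.
If it is in any of envelopes 3, 4, and 6 (prior 1/7 each): that envelope was opened and seen not to hold the prize — ruled out; weight (1/7)·0 = 0 each.
The weights sum to 1/35.
So P(the cheque in envelope 2 | the presenter opened envelope 3, envelope 4, and envelope 6) = (1/140) / (1/35) = 1/4.

1/4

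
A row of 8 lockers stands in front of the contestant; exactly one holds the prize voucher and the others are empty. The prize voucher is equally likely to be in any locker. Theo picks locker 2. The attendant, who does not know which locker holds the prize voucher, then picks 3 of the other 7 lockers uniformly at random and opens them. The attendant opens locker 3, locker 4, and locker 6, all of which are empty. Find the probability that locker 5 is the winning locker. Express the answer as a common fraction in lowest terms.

1/5

Because the attendant chose which lockers to open without knowing where the prize voucher is, the choice is independent of the prize location. Learning that none of the 3 opened lockers holds the prize voucher simply rules out those 3 locations and leaves the remaining 5 lockers still equally likely by symmetry.
So P(the prize voucher in locker 5) = 1/5.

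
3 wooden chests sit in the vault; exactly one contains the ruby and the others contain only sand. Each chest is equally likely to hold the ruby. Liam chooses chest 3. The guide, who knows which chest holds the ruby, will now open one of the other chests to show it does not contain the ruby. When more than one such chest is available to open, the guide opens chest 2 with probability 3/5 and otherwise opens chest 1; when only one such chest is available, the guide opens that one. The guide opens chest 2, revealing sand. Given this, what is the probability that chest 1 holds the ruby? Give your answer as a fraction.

5/8

Condition on the true location of the ruby.
If it is in chest 1 (prior 1/3): only chest 2 is available, probability 1; weight (1/3)·1 = 1/3.
If it is in chest 2 (prior 1/3): the guide opened chest 2, so this case is ruled out; weight (1/3)·0 = 0.
If it is in chest 3 (prior 1/3): chest 2 is available, opened with probability 3/5; weight (1/3)·(3/5) = 1/5.
The weights sum to 8/15.
So P(the ruby in chest 1 | the guide opened chest 2) = (1/3) / (8/15) = 5/8.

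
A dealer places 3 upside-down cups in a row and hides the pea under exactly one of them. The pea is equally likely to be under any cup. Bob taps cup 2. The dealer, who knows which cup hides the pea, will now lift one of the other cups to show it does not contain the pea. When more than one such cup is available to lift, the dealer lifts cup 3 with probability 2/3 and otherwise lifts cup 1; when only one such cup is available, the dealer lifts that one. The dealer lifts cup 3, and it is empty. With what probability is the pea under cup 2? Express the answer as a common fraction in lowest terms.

Condition on the true location of the pea.
If it is under cup 1 (prior 1/3): only cup 3 is available, probability 1; weight (1/3)·1 = 1/3.
If it is under cup 2 (prior 1/3): cup 3 is available, opened with probability 2/3; weight (1/3)·(2/3) = 2/9.
If it is under cup 3 (prior 1/3): the dealer opened cup 3, so this case is ruled out; weight (1/3)·0 = 0.
The weights sum to 5/9.
So P(the pea under cup 2 | the dealer opened cup 3) = (2/9) / (5/9) = 2/5.

2/5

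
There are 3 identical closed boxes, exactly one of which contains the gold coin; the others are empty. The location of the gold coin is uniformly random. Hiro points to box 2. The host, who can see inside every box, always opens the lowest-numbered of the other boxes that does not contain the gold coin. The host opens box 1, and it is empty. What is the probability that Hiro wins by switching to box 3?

Apply Bayes' rule, conditioning on where the gold coin actually is.
If it is in box 1 (prior 1/3): the host opened box 1, so this case is ruled out; weight (1/3)·0 = 0.
If it is in either of boxes 2 and 3 (prior 1/3 each): box 1 is the lowest-numbered option available, probability 1; weight (1/3)·1 = 1/3 each.
The weights sum to 2/3.
So P(the gold coin in box 3 | the host opened box 1) = (1/3) / (2/3) = 1/2.

1/2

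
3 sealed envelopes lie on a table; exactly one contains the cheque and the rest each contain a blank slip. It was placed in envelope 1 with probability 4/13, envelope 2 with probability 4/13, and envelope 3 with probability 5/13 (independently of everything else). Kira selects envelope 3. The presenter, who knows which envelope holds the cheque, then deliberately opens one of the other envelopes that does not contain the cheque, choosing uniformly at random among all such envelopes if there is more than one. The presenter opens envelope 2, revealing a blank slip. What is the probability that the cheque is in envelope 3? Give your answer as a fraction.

5/13

Condition on the true location of the cheque.
If it is in envelope 1 (prior 4/13): the presenter has no choice, probability 1; weight (4/13)·1 = 4/13.
If it is in envelope 2 (prior 4/13): the presenter opened envelope 2, so this case is ruled out; weight (4/13)·0 = 0.
If it is in envelope 3 (prior 5/13): the presenter has 2 equally likely choices, so probability 1/2; weight (5/13)·(1/2) = 5/26.
The weights sum to 1/2.
So P(the cheque in envelope 3 | the presenter opened envelope 2) = (5/26) / (1/2) = 5/13.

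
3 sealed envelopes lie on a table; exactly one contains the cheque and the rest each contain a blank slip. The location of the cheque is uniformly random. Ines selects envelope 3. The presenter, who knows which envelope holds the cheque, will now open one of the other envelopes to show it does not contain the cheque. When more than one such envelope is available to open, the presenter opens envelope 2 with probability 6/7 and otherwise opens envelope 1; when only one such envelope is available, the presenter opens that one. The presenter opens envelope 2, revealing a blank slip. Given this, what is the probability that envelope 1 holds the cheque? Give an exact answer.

Consider each possible location of the cheque in turn.
If it is in envelope 1 (prior 1/3): only envelope 2 is available, probability 1; weight (1/3)·1 = 1/3.
If it is in envelope 2 (prior 1/3): the presenter opened envelope 2, so this case is ruled out; weight (1/3)·0 = 0.
If it is in envelope 3 (prior 1/3): envelope 2 is available, opened with probability 6/7; weight (1/3)·(6/7) = 2/7.
The weights sum to 13/21.
So P(the cheque in envelope 1 | the presenter opened envelope 2) = (1/3) / (13/21) = 7/13.

7/13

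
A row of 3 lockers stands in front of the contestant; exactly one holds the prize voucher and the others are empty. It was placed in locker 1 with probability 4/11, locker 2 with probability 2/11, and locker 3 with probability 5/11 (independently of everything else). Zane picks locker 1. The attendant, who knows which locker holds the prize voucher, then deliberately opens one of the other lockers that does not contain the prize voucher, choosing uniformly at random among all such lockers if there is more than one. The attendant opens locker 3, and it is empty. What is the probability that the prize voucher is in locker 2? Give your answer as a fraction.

Condition on the true location of the prize voucher.
If it is in locker 1 (prior 4/11): the attendant has 2 equally likely choices, so probability 1/2; weight (4/11)·(1/2) = 2/11.
If it is in locker 2 (prior 2/11): the attendant has no choice, probability 1; weight (2/11)·1 = 2/11.
If it is in locker 3 (prior 5/11): the attendant opened locker 3, so this case is ruled out; weight (5/11)·0 = 0.
The weights sum to 4/11.
So P(the prize voucher in locker 2 | the attendant opened locker 3) = (2/11) / (4/11) = 1/2.

1/2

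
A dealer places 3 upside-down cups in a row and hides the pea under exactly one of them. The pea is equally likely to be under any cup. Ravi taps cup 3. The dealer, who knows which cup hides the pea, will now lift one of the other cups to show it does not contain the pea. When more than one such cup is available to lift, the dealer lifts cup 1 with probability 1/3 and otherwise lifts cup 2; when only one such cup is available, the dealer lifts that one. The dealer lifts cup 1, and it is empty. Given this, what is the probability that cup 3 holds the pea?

1/4

Consider each possible location of the pea in turn.
If it is under cup 1 (prior 1/3): the dealer opened cup 1, so this case is ruled out; weight (1/3)·0 = 0.
If it is under cup 2 (prior 1/3): only cup 1 is available, probability 1; weight (1/3)·1 = 1/3.
If it is under cup 3 (prior 1/3): cup 1 is available, opened with probability 1/3; weight (1/3)·(1/3) = 1/9.
The weights sum to 4/9.
So P(the pea under cup 3 | the dealer opened cup 1) = (1/9) / (4/9) = 1/4.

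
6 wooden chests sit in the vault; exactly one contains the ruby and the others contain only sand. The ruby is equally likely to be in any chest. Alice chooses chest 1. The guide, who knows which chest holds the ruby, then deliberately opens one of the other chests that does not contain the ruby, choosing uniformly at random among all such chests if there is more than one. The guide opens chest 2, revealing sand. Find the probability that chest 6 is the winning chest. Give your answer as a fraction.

5/24

Condition on the true location of the ruby.
If it is in chest 1 (prior 1/6): the guide has 5 equally likely choices, so probability 1/5; weight (1/6)·(1/5) = 1/30.
If it is in chest 2 (prior 1/6): the guide opened chest 2, so this case is ruled out; weight (1/6)·0 = 0.
If it is in any of chests 3, 4, 5, and 6 (prior 1/6 each): the guide has 4 equally likely choices, so probability 1/4; weight (1/6)·(1/4) = 1/24 each.
The weights sum to 1/5.
So P(the ruby in chest 6 | the guide opened chest 2) = (1/24) / (1/5) = 5/24.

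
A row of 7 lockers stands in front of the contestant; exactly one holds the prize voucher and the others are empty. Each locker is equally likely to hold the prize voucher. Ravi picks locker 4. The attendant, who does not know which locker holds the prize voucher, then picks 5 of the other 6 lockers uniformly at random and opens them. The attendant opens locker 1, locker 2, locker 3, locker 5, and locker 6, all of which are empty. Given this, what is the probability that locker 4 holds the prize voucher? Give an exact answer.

1/2

Because the attendant chose which lockers to open without knowing where the prize voucher is, the choice is independent of the prize location. Learning that none of the 5 opened lockers holds the prize voucher simply rules out those 5 locations and leaves the remaining 2 lockers still equally likely by symmetry.
So P(the prize voucher in locker 4) = 1/2.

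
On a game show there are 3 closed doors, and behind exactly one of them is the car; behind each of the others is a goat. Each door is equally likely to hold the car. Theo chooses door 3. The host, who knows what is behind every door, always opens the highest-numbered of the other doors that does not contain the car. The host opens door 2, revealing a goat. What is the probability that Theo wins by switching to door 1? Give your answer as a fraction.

Apply Bayes' rule, conditioning on where the car actually is.
If it is behind either of doors 1 and 3 (prior 1/3 each): door 2 is the highest-numbered option available, probability 1; weight (1/3)·1 = 1/3 each.
If it is behind door 2 (prior 1/3): the host opened door 2, so this case is ruled out; weight (1/3)·0 = 0.
The weights sum to 2/3.
So P(the car behind door 1 | the host opened door 2) = (1/3) / (2/3) = 1/2.

1/2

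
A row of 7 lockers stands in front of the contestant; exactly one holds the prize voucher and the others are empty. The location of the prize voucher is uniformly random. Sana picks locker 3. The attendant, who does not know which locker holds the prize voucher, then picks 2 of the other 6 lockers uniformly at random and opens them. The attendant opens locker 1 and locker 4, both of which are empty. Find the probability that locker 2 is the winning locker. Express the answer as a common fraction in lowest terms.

1/5

Condition on the true location of the prize voucher.
If it is in either of lockers 1 and 4 (prior 1/7 each): that locker was opened and seen not to hold the prize — ruled out; weight (1/7)·0 = 0 each.
If it is in any of lockers 2, 3, 5, 6, and 7 (prior 1/7 each): the attendant picks exactly this set with probability 1/15 regardless, and none is the prize; weight (1/7)·(1/15) = 1/105 each.
The weights sum to 1/21.
So P(the prize voucher in locker 2 | the attendant opened locker 1 and locker 4) = (1/105) / (1/21) = 1/5.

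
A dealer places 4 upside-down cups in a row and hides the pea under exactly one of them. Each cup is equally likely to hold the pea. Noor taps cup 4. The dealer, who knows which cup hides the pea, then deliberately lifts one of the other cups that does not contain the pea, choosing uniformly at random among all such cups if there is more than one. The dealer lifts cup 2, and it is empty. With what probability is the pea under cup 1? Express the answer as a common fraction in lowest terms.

3/8

Condition on the true location of the pea.
If it is under either of cups 1 and 3 (prior 1/4 each): the dealer has 2 equally likely choices, so probability 1/2; weight (1/4)·(1/2) = 1/8 each.
If it is under cup 2 (prior 1/4): the dealer opened cup 2, so this case is ruled out; weight (1/4)·0 = 0.
If it is under cup 4 (prior 1/4): the dealer has 3 equally likely choices, so probability 1/3; weight (1/4)·(1/3) = 1/12.
The weights sum to 1/3.
So P(the pea under cup 1 | the dealer opened cup 2) = (1/8) / (1/3) = 3/8.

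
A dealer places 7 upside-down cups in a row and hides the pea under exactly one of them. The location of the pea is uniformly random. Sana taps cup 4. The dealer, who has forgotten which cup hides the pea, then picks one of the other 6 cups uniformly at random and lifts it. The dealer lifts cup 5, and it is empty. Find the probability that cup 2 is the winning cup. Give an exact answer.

Apply Bayes' rule, conditioning on where the pea actually is.
If it is under any of cups 1, 2, 3, 4, 6, and 7 (prior 1/7 each): the dealer picks cup 5 with probability 1/6 regardless, and it is not the prize; weight (1/7)·(1/6) = 1/42 each.
If it is under cup 5 (prior 1/7): the dealer opened cup 5, so this case is ruled out; weight (1/7)·0 = 0.
The weights sum to 1/7.
So P(the pea under cup 2 | the dealer opened cup 5) = (1/42) / (1/7) = 1/6.

1/6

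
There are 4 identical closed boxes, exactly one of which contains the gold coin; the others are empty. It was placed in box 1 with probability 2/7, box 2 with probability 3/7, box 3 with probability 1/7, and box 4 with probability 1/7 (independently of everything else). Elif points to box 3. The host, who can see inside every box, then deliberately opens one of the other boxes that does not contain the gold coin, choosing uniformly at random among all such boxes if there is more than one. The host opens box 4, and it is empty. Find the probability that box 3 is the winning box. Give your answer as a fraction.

Apply Bayes' rule, conditioning on where the gold coin actually is.
If it is in box 1 (prior 2/7): the host has 2 equally likely choices, so probability 1/2; weight (2/7)·(1/2) = 1/7.
If it is in box 2 (prior 3/7): the host has 2 equally likely choices, so probability 1/2; weight (3/7)·(1/2) = 3/14.
If it is in box 3 (prior 1/7): the host has 3 equally likely choices, so probability 1/3; weight (1/7)·(1/3) = 1/21.
If it is in box 4 (prior 1/7): the host opened box 4, so this case is ruled out; weight (1/7)·0 = 0.
The weights sum to 17/42.
So P(the gold coin in box 3 | the host opened box 4) = (1/21) / (17/42) = 2/17.

2/17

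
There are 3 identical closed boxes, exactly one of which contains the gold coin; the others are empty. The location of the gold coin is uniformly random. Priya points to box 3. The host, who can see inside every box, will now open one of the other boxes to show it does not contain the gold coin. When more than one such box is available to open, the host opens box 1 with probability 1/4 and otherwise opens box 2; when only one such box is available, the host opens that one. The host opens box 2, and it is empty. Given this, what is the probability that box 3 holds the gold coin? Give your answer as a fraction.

3/7

Condition on the true location of the gold coin.
If it is in box 1 (prior 1/3): only box 2 is available, probability 1; weight (1/3)·1 = 1/3.
If it is in box 2 (prior 1/3): the host opened box 2, so this case is ruled out; weight (1/3)·0 = 0.
If it is in box 3 (prior 1/3): box 1 is available but not opened, probability 3/4; weight (1/3)·(3/4) = 1/4.
The weights sum to 7/12.
So P(the gold coin in box 3 | the host opened box 2) = (1/4) / (7/12) = 3/7.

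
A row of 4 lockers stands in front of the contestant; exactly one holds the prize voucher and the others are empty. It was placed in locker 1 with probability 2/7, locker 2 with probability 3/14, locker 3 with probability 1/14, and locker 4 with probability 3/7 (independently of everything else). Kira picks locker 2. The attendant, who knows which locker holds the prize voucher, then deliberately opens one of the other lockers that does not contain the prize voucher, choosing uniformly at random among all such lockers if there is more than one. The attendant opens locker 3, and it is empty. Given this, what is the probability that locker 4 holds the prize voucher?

Apply Bayes' rule, conditioning on where the prize voucher actually is.
If it is in locker 1 (prior 2/7): the attendant has 2 equally likely choices, so probability 1/2; weight (2/7)·(1/2) = 1/7.
If it is in locker 2 (prior 3/14): the attendant has 3 equally likely choices, so probability 1/3; weight (3/14)·(1/3) = 1/14.
If it is in locker 3 (prior 1/14): the attendant opened locker 3, so this case is ruled out; weight (1/14)·0 = 0.
If it is in locker 4 (prior 3/7): the attendant has 2 equally likely choices, so probability 1/2; weight (3/7)·(1/2) = 3/14.
The weights sum to 3/7.
So P(the prize voucher in locker 4 | the attendant opened locker 3) = (3/14) / (3/7) = 1/2.

1/2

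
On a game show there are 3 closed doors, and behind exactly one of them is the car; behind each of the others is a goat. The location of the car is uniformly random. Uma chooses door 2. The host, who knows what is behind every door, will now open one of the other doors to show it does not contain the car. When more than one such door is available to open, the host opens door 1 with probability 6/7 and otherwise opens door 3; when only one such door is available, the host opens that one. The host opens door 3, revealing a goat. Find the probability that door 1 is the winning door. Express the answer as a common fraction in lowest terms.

7/8

Apply Bayes' rule, conditioning on where the car actually is.
If it is behind door 1 (prior 1/3): only door 3 is available, probability 1; weight (1/3)·1 = 1/3.
If it is behind door 2 (prior 1/3): door 1 is available but not opened, probability 1/7; weight (1/3)·(1/7) = 1/21.
If it is behind door 3 (prior 1/3): the host opened door 3, so this case is ruled out; weight (1/3)·0 = 0.
The weights sum to 8/21.
So P(the car behind door 1 | the host opened door 3) = (1/3) / (8/21) = 7/8.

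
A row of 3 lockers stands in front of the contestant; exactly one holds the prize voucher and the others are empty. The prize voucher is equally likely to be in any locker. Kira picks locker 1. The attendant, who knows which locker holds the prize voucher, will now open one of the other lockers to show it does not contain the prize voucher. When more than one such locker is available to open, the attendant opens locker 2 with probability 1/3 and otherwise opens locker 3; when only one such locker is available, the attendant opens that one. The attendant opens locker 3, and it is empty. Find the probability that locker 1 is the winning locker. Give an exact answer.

2/5

Condition on the true location of the prize voucher.
If it is in locker 1 (prior 1/3): locker 2 is available but not opened, probability 2/3; weight (1/3)·(2/3) = 2/9.
If it is in locker 2 (prior 1/3): only locker 3 is available, probability 1; weight (1/3)·1 = 1/3.
If it is in locker 3 (prior 1/3): the attendant opened locker 3, so this case is ruled out; weight (1/3)·0 = 0.
The weights sum to 5/9.
So P(the prize voucher in locker 1 | the attendant opened locker 3) = (2/9) / (5/9) = 2/5.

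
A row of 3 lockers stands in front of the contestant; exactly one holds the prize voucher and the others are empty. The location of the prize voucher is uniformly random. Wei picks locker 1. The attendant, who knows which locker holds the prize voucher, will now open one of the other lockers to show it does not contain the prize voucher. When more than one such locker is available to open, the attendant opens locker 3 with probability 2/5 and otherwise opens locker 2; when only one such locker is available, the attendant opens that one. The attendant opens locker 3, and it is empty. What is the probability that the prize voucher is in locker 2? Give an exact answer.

Consider each possible location of the prize voucher in turn.
If it is in locker 1 (prior 1/3): locker 3 is available, opened with probability 2/5; weight (1/3)·(2/5) = 2/15.
If it is in locker 2 (prior 1/3): only locker 3 is available, probability 1; weight (1/3)·1 = 1/3.
If it is in locker 3 (prior 1/3): the attendant opened locker 3, so this case is ruled out; weight (1/3)·0 = 0.
The weights sum to 7/15.
So P(the prize voucher in locker 2 | the attendant opened locker 3) = (1/3) / (7/15) = 5/7.

5/7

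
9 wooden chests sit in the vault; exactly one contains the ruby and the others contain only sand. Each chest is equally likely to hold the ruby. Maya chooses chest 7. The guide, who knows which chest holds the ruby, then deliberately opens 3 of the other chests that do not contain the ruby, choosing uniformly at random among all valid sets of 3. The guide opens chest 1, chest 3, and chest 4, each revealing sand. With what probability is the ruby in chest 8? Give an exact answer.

Condition on the true location of the ruby.
If it is in any of chests 1, 3, and 4 (prior 1/9 each): that chest was opened and seen not to hold the prize — ruled out; weight (1/9)·0 = 0 each.
If it is in any of chests 2, 5, 6, 8, and 9 (prior 1/9 each): the guide has 35 equally likely choices, so probability 1/35; weight (1/9)·(1/35) = 1/315 each.
If it is in chest 7 (prior 1/9): the guide has 56 equally likely choices, so probability 1/56; weight (1/9)·(1/56) = 1/504.
The weights sum to 1/56.
So P(the ruby in chest 8 | the guide opened chest 1, chest 3, and chest 4) = (1/315) / (1/56) = 8/45.

8/45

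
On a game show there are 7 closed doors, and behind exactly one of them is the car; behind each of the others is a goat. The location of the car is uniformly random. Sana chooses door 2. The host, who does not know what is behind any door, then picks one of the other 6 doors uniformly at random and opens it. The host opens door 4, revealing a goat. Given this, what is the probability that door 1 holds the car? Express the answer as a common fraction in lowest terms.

Apply Bayes' rule, conditioning on where the car actually is.
If it is behind any of doors 1, 2, 3, 5, 6, and 7 (prior 1/7 each): the host picks door 4 with probability 1/6 regardless, and it is not the prize; weight (1/7)·(1/6) = 1/42 each.
If it is behind door 4 (prior 1/7): the host opened door 4, so this case is ruled out; weight (1/7)·0 = 0.
The weights sum to 1/7.
So P(the car behind door 1 | the host opened door 4) = (1/42) / (1/7) = 1/6.

1/6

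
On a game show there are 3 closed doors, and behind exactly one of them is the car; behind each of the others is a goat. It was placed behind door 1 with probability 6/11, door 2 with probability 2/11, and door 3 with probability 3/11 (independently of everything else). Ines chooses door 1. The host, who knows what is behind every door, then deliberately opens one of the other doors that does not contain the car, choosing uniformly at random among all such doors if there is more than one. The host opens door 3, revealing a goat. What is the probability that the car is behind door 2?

Apply Bayes' rule, conditioning on where the car actually is.
If it is behind door 1 (prior 6/11): the host has 2 equally likely choices, so probability 1/2; weight (6/11)·(1/2) = 3/11.
If it is behind door 2 (prior 2/11): the host has no choice, probability 1; weight (2/11)·1 = 2/11.
If it is behind door 3 (prior 3/11): the host opened door 3, so this case is ruled out; weight (3/11)·0 = 0.
The weights sum to 5/11.
So P(the car behind door 2 | the host opened door 3) = (2/11) / (5/11) = 2/5.

2/5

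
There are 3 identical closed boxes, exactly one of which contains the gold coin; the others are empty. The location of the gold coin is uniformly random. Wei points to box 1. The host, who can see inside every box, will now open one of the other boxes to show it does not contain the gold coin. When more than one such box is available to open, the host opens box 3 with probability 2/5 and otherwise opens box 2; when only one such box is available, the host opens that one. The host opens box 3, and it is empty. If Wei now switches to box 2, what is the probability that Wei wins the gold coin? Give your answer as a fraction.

5/7

Consider each possible location of the gold coin in turn.
If it is in box 1 (prior 1/3): box 3 is available, opened with probability 2/5; weight (1/3)·(2/5) = 2/15.
If it is in box 2 (prior 1/3): only box 3 is available, probability 1; weight (1/3)·1 = 1/3.
If it is in box 3 (prior 1/3): the host opened box 3, so this case is ruled out; weight (1/3)·0 = 0.
The weights sum to 7/15.
So P(the gold coin in box 2 | the host opened box 3) = (1/3) / (7/15) = 5/7.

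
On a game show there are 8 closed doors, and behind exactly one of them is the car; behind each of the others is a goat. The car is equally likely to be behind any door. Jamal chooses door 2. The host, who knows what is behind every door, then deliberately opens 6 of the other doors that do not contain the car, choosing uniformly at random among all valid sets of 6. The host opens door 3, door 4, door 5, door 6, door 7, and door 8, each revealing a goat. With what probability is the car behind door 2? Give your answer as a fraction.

1/8

Condition on the true location of the car.
If it is behind door 1 (prior 1/8): the host has no choice, probability 1; weight (1/8)·1 = 1/8.
If it is behind door 2 (prior 1/8): the host has 7 equally likely choices, so probability 1/7; weight (1/8)·(1/7) = 1/56.
If it is behind any of doors 3, 4, 5, 6, 7, and 8 (prior 1/8 each): that door was opened and seen not to hold the prize — ruled out; weight (1/8)·0 = 0 each.
The weights sum to 1/7.
So P(the car behind door 2 | the host opened door 3, door 4, door 5, door 6, door 7, and door 8) = (1/56) / (1/7) = 1/8.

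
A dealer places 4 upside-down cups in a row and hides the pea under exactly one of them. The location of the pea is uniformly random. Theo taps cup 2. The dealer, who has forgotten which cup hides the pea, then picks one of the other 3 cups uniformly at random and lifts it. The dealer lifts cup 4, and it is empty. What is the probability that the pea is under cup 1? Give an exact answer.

Because the dealer chose which cup to lift without knowing where the pea is, the choice is independent of the prize location. Learning that cup 4 does not hold the pea simply rules out that one location and leaves the remaining 3 cups still equally likely by symmetry.
So P(the pea under cup 1) = 1/3.

1/3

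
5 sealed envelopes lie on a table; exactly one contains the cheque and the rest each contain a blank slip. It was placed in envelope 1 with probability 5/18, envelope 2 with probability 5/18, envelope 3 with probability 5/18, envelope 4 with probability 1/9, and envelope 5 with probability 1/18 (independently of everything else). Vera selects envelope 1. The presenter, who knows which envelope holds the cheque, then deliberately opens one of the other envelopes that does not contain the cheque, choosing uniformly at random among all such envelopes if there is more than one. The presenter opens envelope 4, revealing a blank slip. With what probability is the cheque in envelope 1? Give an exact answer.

15/59

Condition on the true location of the cheque.
If it is in envelope 1 (prior 5/18): the presenter has 4 equally likely choices, so probability 1/4; weight (5/18)·(1/4) = 5/72.
If it is in either of envelopes 2 and 3 (prior 5/18 each): the presenter has 3 equally likely choices, so probability 1/3; weight (5/18)·(1/3) = 5/54 each.
If it is in envelope 4 (prior 1/9): the presenter opened envelope 4, so this case is ruled out; weight (1/9)·0 = 0.
If it is in envelope 5 (prior 1/18): the presenter has 3 equally likely choices, so probability 1/3; weight (1/18)·(1/3) = 1/54.
The weights sum to 59/216.
So P(the cheque in envelope 1 | the presenter opened envelope 4) = (5/72) / (59/216) = 15/59.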